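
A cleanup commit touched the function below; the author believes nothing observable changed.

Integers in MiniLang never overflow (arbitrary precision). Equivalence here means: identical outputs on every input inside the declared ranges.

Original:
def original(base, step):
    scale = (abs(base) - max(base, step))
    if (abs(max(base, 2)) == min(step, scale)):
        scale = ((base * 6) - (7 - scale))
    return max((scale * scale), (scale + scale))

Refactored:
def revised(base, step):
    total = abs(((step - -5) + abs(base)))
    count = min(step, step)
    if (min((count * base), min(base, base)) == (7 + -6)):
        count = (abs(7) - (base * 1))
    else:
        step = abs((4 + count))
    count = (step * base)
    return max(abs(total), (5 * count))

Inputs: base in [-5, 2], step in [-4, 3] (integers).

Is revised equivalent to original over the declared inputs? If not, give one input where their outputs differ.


base=-5, step=-4 yields 81 from original but 6 from revised.
verdict: not equivalent; witness: base=-5, step=-4


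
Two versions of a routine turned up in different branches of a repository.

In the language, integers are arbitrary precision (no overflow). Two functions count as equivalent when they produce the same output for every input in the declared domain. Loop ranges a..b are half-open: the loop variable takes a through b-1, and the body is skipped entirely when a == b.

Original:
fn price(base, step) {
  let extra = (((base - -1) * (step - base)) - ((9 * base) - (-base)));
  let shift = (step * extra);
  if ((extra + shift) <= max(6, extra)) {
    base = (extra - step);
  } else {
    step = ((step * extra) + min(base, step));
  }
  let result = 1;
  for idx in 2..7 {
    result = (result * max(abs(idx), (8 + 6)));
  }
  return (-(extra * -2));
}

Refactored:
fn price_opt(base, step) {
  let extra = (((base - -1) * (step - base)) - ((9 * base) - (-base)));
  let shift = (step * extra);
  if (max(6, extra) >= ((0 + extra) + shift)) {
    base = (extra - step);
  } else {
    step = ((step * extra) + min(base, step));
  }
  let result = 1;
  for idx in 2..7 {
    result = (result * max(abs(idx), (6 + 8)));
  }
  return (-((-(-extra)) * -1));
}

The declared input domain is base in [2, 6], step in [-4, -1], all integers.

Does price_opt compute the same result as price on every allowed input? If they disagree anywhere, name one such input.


At base=2, step=-4: price gives -76, price_opt gives -38.
verdict: not equivalent; witness: base=2, step=-4


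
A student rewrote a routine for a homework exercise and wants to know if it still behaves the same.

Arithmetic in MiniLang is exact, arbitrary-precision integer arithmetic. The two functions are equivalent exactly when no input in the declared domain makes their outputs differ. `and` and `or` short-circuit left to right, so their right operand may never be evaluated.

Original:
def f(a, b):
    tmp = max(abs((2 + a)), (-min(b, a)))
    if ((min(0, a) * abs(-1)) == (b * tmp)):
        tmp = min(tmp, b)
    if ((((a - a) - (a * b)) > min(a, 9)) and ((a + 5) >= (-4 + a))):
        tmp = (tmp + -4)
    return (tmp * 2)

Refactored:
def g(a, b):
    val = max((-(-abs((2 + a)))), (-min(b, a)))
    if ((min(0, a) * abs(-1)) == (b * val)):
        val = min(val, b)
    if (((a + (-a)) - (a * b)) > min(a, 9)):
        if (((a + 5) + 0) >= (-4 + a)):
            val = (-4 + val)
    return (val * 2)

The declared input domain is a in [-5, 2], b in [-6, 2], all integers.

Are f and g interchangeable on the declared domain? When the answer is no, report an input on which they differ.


Differences: arithmetic usage differs, constant usage differs, statement counts differ, local variable names differ, branching structure differs, boolean connective usage differs — yet all 72 inputs agree.
verdict: equivalent


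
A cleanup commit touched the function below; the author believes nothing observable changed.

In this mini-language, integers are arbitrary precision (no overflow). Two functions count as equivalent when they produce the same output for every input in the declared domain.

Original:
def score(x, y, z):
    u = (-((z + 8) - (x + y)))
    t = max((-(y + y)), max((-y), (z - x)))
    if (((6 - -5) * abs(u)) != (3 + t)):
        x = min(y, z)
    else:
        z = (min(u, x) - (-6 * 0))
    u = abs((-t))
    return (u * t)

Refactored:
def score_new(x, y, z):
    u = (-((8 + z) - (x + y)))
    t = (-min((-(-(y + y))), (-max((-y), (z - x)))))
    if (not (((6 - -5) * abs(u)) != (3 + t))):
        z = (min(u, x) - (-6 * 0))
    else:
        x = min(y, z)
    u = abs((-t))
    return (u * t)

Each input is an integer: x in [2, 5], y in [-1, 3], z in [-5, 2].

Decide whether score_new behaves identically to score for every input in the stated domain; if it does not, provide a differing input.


Side by side, the visible changes include: min/max/abs usage differs, boolean connective usage differs.
As a probe, take x=2, y=-1, z=2: score runs u := -9 | t := 2 | (((6 - -5) * abs(u)) != (3 + t)): true | x := -1 | u := 2 | result 4; score_new runs u := -9 | t := 2 | (not (((6 - -5) * abs(u)) != (3 + t))): false | x := -1 | u := 2 | result 4; both end at 4.
Every one of the 160 inputs gives matching results.
verdict: equivalent


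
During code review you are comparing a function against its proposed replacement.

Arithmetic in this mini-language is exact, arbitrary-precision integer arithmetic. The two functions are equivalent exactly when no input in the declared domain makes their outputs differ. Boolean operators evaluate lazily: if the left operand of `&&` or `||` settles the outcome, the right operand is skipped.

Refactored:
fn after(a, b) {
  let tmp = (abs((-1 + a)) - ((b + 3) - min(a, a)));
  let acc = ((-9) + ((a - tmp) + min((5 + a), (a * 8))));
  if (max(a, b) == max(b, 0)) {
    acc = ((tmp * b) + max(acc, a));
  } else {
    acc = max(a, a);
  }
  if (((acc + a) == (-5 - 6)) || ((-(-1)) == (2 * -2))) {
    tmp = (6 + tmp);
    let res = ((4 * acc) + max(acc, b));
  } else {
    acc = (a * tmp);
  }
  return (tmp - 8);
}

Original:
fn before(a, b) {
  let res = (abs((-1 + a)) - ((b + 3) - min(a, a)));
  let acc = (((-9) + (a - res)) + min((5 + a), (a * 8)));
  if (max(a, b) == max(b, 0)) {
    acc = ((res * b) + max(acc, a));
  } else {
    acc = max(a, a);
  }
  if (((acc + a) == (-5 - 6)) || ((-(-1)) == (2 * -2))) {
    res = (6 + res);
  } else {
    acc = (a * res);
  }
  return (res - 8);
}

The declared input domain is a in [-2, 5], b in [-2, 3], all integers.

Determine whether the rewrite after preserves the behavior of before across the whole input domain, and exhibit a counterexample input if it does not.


Although statement counts differ; also min/max/abs usage differs; also local variable names differ; also arithmetic usage differs; also constant usage differs, 48/48 inputs agree.
verdict: equivalent


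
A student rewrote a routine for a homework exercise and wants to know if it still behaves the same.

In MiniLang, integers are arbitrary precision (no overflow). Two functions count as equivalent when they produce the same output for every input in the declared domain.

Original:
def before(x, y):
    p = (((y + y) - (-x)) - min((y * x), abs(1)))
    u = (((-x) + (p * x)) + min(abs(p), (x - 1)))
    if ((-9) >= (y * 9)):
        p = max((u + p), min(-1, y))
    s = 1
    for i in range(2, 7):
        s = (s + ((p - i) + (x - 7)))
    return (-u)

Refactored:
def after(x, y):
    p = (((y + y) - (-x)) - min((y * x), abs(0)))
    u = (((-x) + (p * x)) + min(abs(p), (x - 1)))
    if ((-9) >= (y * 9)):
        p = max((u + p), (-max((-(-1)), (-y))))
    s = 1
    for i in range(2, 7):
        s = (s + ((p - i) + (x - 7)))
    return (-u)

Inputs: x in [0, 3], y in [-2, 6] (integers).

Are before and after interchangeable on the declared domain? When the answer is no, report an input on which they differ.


Take x=1, y=1.
before: p=2, then u=1, then ((-9) >= (y * 9)) is false, then s=1, then (i=2), then s=-5, then (i=3), then s=-12, then (i=4), then s=-20, then (i=5), then s=-29, then (i=6), then s=-39, then returns -1
after: p=3, then u=2, then ((-9) >= (y * 9)) is false, then s=1, then (i=2), then s=-4, then (i=3), then s=-10, then (i=4), then s=-17, then (i=5), then s=-25, then (i=6), then s=-34, then returns -2
-1 against -2: the behavior changed.
verdict: not equivalent; witness: x=1, y=1


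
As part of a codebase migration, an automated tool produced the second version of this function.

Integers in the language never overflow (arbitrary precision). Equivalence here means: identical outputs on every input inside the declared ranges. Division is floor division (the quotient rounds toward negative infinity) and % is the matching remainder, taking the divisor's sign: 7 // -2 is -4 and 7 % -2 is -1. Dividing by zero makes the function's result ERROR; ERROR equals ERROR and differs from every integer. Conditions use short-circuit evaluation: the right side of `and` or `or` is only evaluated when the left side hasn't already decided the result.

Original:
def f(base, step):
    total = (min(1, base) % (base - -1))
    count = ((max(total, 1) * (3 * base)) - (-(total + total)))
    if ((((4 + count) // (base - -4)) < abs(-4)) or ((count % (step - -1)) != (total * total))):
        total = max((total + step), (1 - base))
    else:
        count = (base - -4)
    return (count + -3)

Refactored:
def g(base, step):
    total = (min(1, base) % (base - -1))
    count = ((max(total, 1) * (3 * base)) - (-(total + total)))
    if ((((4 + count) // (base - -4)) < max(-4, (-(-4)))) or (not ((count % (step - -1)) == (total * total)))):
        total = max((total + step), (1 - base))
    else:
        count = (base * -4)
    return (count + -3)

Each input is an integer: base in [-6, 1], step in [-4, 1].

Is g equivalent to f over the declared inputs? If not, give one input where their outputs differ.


Not equivalent: base=-5, step=1 separates them (-4 vs 17).
f: total = -1; count = -17; ((((4 + count) // (base - -4)) < abs(-4)) or ((count % (step - -1)) != (total * total))) -> false; count = -1; return -4
g: total = -1; count = -17; ((((4 + count) // (base - -4)) < max(-4, (-(-4)))) or (not ((count % (step - -1)) == (total * total)))) -> false; count = 20; return 17
verdict: not equivalent; witness: base=-5, step=1


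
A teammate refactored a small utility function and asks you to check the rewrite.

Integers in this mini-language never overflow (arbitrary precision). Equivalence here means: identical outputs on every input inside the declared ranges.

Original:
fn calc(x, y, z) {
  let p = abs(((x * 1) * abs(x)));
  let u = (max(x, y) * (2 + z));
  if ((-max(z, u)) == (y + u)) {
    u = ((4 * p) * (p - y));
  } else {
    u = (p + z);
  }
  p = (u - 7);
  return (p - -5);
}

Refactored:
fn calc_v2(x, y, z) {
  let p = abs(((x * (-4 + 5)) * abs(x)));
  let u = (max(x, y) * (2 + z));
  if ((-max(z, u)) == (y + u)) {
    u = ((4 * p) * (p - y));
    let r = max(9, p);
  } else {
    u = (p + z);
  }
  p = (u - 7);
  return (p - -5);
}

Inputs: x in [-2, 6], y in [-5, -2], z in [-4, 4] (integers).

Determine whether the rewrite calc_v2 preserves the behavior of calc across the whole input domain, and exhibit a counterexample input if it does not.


Comparing the listings, the differences include: local variable names differ; also min/max/abs usage differs; also arithmetic usage differs; also statement counts differ; also constant usage differs.
Spot check at x=-2, y=-3, z=-3 — calc: p=4, then u=2, then ((-max(z, u)) == (y + u)) is false, then u=1, then p=-6, then returns -1. calc_v2: p=4, then u=2, then ((-max(z, u)) == (y + u)) is false, then u=1, then p=-6, then returns -1. Both give -1.
Every one of the 324 inputs gives matching results.
verdict: equivalent


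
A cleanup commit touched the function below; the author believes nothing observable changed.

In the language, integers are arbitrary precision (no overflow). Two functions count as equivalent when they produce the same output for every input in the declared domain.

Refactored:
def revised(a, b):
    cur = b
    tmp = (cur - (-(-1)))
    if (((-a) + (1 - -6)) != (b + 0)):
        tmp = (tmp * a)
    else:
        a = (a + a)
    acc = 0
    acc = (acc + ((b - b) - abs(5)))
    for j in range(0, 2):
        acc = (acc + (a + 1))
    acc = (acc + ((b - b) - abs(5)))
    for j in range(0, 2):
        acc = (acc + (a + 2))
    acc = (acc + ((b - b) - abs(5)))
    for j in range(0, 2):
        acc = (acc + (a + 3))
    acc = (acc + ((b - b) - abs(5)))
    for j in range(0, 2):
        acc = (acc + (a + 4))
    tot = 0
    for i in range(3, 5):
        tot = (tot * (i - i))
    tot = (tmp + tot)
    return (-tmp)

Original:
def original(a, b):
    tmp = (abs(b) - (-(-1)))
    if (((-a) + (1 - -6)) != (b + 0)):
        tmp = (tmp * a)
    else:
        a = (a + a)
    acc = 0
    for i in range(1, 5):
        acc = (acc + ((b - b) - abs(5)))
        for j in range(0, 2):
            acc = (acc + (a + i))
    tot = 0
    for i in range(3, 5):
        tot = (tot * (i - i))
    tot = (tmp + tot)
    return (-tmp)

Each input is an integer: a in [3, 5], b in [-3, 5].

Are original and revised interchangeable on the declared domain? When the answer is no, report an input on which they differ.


Consider the input a=3, b=-3.
original: tmp=2, then (((-a) + (1 - -6)) != (b + 0)) is true, then tmp=6, then acc=0, then (i=1), then acc=-5, then (j=0), then acc=-1, then (j=1), then acc=3, then (i=2), then acc=-2, then (j=0), then acc=3, then (j=1), then acc=8, then (i=3), then acc=3, then (j=0), then acc=9, then (j=1), then acc=15, then (i=4), then acc=10, then (j=0), then acc=17, then (j=1), then acc=24, then tot=0, then (i=3), then tot=0, then (i=4), then tot=0, then tot=6, then returns -6
revised: cur=-3, then tmp=-4, then (((-a) + (1 - -6)) != (b + 0)) is true, then tmp=-12, then acc=0, then acc=-5, then (j=0), then acc=-1, then (j=1), then acc=3, then acc=-2, then (j=0), then acc=3, then (j=1), then acc=8, then acc=3, then (j=0), then acc=9, then (j=1), then acc=15, then acc=10, then (j=0), then acc=17, then (j=1), then acc=24, then tot=0, then (i=3), then tot=0, then (i=4), then tot=0, then tot=-12, then returns 12
-6 and 12 differ, so these are not the same function on this domain.
verdict: not equivalent; witness: a=3, b=-3


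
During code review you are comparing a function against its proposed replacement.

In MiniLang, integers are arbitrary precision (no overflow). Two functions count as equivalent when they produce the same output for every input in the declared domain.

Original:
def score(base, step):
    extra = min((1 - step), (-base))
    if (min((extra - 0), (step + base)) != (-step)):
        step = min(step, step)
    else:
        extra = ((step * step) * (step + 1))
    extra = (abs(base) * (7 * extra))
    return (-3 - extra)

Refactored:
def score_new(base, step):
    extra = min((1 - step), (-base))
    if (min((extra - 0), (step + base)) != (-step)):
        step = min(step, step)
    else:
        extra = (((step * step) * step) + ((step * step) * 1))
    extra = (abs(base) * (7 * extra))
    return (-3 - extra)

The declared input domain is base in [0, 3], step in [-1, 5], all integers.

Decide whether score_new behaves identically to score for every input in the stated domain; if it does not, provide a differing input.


This is a faithful refactor — arithmetic usage differs, but the computed results match everywhere.
Spot check at base=1, step=1 — score: extra=-1, then (min((extra - 0), (step + base)) != (-step)) is false, then extra=2, then extra=14, then returns -17. score_new: extra=-1, then (min((extra - 0), (step + base)) != (-step)) is false, then extra=2, then extra=14, then returns -17. Both give -17.
Checked all 28 inputs in the declared domain: the outputs agree on every one.
verdict: equivalent


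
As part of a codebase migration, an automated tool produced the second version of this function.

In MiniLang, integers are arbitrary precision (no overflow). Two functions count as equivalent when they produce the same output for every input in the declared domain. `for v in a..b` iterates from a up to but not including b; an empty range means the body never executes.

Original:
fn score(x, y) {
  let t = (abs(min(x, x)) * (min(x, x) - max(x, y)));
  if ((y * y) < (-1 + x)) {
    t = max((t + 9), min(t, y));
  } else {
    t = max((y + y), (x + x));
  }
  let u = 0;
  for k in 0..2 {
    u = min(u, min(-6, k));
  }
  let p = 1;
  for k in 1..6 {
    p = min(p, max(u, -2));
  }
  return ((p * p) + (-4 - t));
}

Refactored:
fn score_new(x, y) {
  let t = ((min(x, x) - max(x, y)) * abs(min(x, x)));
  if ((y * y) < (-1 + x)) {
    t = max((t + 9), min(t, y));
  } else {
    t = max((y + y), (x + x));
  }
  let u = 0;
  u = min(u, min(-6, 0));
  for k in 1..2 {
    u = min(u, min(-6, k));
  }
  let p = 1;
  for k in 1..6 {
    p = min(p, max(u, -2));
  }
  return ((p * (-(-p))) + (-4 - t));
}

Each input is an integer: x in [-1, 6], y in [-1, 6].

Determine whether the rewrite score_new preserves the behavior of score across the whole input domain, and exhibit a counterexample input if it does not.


Behavior is preserved: although statement counts differ, plus min/max/abs usage differs, plus loop structure differs, plus constant usage differs, the outputs never diverge.
One worked example (x=3, y=0) — score: t = 0; ((y * y) < (-1 + x)) -> true; t = 9; u = 0; [k=0]; u = -6; [k=1]; u = -6; p = 1; [k=1]; p = -2; [k=2]; p = -2; [k=3]; p = -2; [k=4]; p = -2; [k=5]; p = -2; return -9; score_new: t = 0; ((y * y) < (-1 + x)) -> true; t = 9; u = 0; u = -6; [k=1]; u = -6; p = 1; [k=1]; p = -2; [k=2]; p = -2; [k=3]; p = -2; [k=4]; p = -2; [k=5]; p = -2; return -9; agreement on -9.
Every one of the 64 inputs gives matching results.
verdict: equivalent


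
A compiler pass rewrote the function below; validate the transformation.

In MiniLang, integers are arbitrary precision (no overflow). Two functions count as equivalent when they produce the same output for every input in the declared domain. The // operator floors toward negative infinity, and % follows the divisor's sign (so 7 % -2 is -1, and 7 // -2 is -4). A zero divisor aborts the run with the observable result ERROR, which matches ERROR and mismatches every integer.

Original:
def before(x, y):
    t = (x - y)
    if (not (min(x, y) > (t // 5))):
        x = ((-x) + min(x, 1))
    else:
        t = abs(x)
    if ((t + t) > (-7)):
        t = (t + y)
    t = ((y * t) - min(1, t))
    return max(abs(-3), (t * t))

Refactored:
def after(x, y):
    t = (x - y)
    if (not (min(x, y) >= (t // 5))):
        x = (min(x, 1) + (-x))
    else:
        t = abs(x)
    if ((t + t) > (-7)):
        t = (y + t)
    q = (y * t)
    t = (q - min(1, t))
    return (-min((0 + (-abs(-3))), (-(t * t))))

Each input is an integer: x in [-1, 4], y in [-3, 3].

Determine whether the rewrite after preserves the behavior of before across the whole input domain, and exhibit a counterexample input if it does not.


These are not equivalent — on x=-1, y=2 the outputs split (3 vs 25).
before: t := -3 | (not (min(x, y) > (t // 5))): true | x := 0 | ((t + t) > (-7)): true | t := -1 | t := -1 | result 3
after: t := -3 | (not (min(x, y) >= (t // 5))): false | t := 1 | ((t + t) > (-7)): true | t := 3 | q := 6 | t := 5 | result 25
verdict: not equivalent; witness: x=-1, y=2


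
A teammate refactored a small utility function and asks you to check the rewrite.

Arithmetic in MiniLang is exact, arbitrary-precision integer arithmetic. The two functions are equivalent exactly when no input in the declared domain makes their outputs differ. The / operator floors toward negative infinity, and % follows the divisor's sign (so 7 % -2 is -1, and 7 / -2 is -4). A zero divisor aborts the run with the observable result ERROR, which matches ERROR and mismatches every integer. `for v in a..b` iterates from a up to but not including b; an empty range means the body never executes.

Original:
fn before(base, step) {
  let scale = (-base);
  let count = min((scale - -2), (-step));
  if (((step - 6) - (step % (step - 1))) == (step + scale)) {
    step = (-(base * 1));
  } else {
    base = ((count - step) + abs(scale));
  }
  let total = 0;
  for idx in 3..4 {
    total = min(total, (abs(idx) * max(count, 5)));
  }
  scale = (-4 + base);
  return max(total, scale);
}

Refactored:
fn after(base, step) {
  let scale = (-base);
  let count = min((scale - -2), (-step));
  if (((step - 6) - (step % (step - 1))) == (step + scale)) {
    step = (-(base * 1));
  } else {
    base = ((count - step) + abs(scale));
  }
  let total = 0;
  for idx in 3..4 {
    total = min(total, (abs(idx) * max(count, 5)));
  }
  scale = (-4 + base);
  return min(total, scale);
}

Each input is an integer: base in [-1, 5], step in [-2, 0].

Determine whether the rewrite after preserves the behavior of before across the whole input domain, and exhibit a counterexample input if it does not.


Try base=-1, step=-2.
before: scale = 1; count = 2; (((step - 6) - (step % (step - 1))) == (step + scale)) -> false; base = 5; total = 0; [idx=3]; total = 0; scale = 1; return 1
after: scale = 1; count = 2; (((step - 6) - (step % (step - 1))) == (step + scale)) -> false; base = 5; total = 0; [idx=3]; total = 0; scale = 1; return 0
1 against 0: the behavior changed.
verdict: not equivalent; witness: base=-1, step=-2


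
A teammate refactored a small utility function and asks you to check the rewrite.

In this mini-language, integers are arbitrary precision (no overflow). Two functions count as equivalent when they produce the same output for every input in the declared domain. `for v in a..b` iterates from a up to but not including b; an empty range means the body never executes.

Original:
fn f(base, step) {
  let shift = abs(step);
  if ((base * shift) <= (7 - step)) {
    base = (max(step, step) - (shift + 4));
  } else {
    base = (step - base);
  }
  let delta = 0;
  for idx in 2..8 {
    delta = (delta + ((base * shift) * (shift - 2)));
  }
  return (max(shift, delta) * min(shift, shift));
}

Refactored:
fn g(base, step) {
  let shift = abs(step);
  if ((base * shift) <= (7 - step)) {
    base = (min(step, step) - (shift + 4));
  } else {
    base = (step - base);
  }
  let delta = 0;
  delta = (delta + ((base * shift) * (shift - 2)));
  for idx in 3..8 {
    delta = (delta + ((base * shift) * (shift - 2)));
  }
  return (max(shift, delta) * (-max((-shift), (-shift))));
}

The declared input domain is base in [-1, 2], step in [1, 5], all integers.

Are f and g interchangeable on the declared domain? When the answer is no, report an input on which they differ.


Equivalent. The one real change (`max(step, step)` became `min(step, step)`) has no effect anywhere in the declared ranges.
Sweeping the whole domain (20 inputs) finds no disagreement.
Spot check at base=2, step=1 — f: shift := 1 | ((base * shift) <= (7 - step)): true | base := -4 | delta := 0 | iter idx=2: | delta := 4 | iter idx=3: | delta := 8 | iter idx=4: | delta := 12 | iter idx=5: | delta := 16 | iter idx=6: | delta := 20 | iter idx=7: | delta := 24 | result 24. g: shift := 1 | ((base * shift) <= (7 - step)): true | base := -4 | delta := 0 | delta := 4 | iter idx=3: | delta := 8 | iter idx=4: | delta := 12 | iter idx=5: | delta := 16 | iter idx=6: | delta := 20 | iter idx=7: | delta := 24 | result 24. Both give 24.
verdict: equivalent


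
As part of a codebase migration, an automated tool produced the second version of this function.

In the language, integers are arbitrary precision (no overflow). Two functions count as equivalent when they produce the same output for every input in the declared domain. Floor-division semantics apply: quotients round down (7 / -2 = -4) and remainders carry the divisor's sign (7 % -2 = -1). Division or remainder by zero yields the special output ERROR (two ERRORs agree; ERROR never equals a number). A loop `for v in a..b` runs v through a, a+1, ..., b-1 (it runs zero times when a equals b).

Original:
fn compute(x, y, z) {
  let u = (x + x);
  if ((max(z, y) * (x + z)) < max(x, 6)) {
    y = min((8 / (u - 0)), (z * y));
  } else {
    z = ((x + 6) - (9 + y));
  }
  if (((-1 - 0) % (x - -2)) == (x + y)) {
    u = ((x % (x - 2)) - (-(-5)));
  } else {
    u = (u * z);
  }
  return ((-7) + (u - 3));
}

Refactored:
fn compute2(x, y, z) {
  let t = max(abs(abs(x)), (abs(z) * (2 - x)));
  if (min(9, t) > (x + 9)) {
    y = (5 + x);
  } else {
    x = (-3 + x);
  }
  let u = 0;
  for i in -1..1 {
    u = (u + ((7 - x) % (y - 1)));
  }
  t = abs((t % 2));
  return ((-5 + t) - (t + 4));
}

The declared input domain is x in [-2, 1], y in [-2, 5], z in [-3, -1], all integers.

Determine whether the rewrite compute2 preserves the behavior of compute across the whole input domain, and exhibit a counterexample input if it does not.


Input x=-2, y=-2, z=-3: ERROR from compute versus -9 from compute2.
verdict: not equivalent; witness: x=-2, y=-2, z=-3


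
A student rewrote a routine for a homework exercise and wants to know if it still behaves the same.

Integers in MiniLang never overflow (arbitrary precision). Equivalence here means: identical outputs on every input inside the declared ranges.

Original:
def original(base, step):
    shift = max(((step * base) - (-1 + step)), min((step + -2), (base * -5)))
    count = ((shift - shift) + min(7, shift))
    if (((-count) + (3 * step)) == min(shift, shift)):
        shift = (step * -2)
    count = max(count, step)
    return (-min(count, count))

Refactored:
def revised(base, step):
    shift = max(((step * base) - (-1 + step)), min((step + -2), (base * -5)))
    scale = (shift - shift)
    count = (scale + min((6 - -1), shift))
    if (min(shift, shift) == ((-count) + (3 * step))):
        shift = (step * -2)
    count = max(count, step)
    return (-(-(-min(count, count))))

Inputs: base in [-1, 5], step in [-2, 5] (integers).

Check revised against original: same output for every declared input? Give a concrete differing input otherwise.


Differences: arithmetic usage differs; local variable names differ; statement counts differ; constant usage differs — yet all 56 inputs agree.
verdict: equivalent


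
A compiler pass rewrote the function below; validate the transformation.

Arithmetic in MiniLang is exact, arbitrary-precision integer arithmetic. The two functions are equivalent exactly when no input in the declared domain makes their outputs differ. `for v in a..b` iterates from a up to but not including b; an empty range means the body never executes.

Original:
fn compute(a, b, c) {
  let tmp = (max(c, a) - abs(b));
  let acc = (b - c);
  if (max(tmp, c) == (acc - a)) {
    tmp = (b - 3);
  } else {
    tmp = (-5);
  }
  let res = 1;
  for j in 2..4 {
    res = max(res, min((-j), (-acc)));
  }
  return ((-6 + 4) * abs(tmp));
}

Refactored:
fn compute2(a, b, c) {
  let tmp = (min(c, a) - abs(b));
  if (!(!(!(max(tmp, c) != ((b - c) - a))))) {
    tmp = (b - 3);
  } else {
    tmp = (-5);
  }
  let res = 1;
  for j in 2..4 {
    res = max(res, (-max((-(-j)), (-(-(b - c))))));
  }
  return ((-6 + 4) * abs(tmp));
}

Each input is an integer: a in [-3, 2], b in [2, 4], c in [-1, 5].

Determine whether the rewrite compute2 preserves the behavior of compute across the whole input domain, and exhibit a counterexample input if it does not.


Equivalent. The suspicious edit (`max(c, a)` became `min(c, a)`) never changes the result for any input inside the declared domain.
Checked all 126 inputs in the declared domain: the outputs agree on every one.
One worked example (a=0, b=3, c=1) — compute: tmp becomes -2; next acc becomes 2; next (max(tmp, c) == (acc - a)) evaluates to false; next tmp becomes -5; next res becomes 1; next at j=2:; next res becomes 1; next at j=3:; next res becomes 1; next final value -10; compute2: tmp becomes -3; next (!(!(!(max(tmp, c) != ((b - c) - a))))) evaluates to false; next tmp becomes -5; next res becomes 1; next at j=2:; next res becomes 1; next at j=3:; next res becomes 1; next final value -10; agreement on -10.
verdict: equivalent


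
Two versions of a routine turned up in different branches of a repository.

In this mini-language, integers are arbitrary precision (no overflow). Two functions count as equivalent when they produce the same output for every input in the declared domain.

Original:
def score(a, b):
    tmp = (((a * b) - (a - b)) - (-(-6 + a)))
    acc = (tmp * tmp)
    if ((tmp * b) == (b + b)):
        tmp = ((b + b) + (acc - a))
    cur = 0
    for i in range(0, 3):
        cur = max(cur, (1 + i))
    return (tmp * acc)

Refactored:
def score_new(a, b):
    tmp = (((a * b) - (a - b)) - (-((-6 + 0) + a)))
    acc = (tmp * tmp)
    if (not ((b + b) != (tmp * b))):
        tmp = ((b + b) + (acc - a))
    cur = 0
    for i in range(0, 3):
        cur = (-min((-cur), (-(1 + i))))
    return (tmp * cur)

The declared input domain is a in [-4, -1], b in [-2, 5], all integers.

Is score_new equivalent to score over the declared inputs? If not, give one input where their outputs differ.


Take a=-4, b=-1.
score: tmp := -3 | acc := 9 | ((tmp * b) == (b + b)): false | cur := 0 | iter i=0: | cur := 1 | iter i=1: | cur := 2 | iter i=2: | cur := 3 | result -27
score_new: tmp := -3 | acc := 9 | (not ((b + b) != (tmp * b))): false | cur := 0 | iter i=0: | cur := 1 | iter i=1: | cur := 2 | iter i=2: | cur := 3 | result -9
-27 and -9 differ, so these are not the same function on this domain.
verdict: not equivalent; witness: a=-4, b=-1


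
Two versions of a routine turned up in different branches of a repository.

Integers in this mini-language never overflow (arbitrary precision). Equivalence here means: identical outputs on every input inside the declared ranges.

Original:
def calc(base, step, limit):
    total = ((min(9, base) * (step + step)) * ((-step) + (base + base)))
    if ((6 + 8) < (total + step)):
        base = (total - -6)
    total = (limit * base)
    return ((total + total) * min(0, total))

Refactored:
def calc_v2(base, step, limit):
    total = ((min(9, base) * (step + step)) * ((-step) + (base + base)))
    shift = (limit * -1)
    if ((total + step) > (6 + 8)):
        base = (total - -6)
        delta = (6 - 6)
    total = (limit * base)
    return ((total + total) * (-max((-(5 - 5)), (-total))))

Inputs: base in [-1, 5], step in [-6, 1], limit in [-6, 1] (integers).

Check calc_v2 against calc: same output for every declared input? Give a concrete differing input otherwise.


Although constant usage differs; also arithmetic usage differs; also statement counts differ; also comparison usage differs; also local variable names differ; also min/max/abs usage differs, 448/448 inputs agree.
verdict: equivalent


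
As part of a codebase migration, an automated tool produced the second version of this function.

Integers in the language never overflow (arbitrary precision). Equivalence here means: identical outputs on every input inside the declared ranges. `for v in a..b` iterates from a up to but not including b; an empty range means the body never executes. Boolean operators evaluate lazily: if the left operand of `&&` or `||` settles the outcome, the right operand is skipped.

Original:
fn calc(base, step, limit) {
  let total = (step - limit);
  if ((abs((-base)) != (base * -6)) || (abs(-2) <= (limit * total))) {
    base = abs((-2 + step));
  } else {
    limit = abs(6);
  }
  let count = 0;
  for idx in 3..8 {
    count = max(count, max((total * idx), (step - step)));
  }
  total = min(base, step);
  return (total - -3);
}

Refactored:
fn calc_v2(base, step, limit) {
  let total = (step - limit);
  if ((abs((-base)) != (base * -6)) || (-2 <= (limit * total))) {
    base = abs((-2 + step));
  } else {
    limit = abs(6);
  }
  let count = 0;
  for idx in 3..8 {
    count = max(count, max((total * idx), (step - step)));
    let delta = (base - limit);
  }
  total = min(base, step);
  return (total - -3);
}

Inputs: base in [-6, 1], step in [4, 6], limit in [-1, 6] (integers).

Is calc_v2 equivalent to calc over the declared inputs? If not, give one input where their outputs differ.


Not equivalent: base=0, step=4, limit=0 separates them (3 vs 5).
calc: total := 4 | ((abs((-base)) != (base * -6)) || (abs(-2) <= (limit * total))): false | limit := 6 | count := 0 | iter idx=3: | count := 12 | iter idx=4: | count := 16 | iter idx=5: | count := 20 | iter idx=6: | count := 24 | iter idx=7: | count := 28 | total := 0 | result 3
calc_v2: total := 4 | ((abs((-base)) != (base * -6)) || (-2 <= (limit * total))): true | base := 2 | count := 0 | iter idx=3: | count := 12 | delta := 2 | iter idx=4: | count := 16 | delta := 2 | iter idx=5: | count := 20 | delta := 2 | iter idx=6: | count := 24 | delta := 2 | iter idx=7: | count := 28 | delta := 2 | total := 2 | result 5
verdict: not equivalent; witness: base=0, step=4, limit=0


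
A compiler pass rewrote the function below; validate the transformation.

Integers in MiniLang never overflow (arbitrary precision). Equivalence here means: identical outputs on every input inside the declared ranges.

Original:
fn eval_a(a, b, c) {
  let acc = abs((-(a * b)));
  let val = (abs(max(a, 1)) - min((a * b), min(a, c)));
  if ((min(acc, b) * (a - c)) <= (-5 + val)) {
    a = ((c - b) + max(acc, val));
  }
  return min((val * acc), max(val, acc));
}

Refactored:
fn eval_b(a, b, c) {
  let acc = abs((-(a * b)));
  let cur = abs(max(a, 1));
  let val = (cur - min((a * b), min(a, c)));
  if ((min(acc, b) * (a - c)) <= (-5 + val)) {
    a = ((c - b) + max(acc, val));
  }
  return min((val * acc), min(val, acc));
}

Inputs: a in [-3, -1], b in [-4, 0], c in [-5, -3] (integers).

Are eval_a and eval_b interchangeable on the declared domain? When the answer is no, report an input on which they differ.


Evaluate both at a=-3, b=-4, c=-5.
eval_a: acc = 12; val = 6; ((min(acc, b) * (a - c)) <= (-5 + val)) -> true; a = 11; return 12
eval_b: acc = 12; cur = 1; val = 6; ((min(acc, b) * (a - c)) <= (-5 + val)) -> true; a = 11; return 6
12 vs 6 — the two versions disagree here.
verdict: not equivalent; witness: a=-3, b=-4, c=-5


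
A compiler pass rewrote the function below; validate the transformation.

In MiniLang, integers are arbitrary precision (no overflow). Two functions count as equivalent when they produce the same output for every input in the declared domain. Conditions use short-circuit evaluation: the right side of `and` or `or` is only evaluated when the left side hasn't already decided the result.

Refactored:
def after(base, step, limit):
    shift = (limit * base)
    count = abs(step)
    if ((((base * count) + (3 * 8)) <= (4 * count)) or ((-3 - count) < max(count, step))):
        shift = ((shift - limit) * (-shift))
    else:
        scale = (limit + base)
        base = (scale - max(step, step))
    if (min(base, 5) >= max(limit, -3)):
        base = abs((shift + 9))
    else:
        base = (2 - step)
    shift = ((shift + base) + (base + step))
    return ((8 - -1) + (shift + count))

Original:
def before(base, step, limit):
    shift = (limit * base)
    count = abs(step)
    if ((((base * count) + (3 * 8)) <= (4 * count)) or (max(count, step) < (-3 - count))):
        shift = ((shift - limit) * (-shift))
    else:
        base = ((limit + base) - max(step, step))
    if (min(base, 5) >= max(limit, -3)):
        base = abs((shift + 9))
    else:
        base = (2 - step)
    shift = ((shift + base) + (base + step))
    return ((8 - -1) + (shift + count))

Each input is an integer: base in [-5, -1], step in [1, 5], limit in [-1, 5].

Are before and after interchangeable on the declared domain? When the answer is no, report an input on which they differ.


Evaluate both at base=-5, step=1, limit=-1.
before: shift = 5; count = 1; ((((base * count) + (3 * 8)) <= (4 * count)) or (max(count, step) < (-3 - count))) -> false; base = -7; (min(base, 5) >= max(limit, -3)) -> false; base = 1; shift = 8; return 18
after: shift = 5; count = 1; ((((base * count) + (3 * 8)) <= (4 * count)) or ((-3 - count) < max(count, step))) -> true; shift = -30; (min(base, 5) >= max(limit, -3)) -> false; base = 1; shift = -27; return -17
18 != -17, so the rewrite changes behavior.
verdict: not equivalent; witness: base=-5, step=1, limit=-1


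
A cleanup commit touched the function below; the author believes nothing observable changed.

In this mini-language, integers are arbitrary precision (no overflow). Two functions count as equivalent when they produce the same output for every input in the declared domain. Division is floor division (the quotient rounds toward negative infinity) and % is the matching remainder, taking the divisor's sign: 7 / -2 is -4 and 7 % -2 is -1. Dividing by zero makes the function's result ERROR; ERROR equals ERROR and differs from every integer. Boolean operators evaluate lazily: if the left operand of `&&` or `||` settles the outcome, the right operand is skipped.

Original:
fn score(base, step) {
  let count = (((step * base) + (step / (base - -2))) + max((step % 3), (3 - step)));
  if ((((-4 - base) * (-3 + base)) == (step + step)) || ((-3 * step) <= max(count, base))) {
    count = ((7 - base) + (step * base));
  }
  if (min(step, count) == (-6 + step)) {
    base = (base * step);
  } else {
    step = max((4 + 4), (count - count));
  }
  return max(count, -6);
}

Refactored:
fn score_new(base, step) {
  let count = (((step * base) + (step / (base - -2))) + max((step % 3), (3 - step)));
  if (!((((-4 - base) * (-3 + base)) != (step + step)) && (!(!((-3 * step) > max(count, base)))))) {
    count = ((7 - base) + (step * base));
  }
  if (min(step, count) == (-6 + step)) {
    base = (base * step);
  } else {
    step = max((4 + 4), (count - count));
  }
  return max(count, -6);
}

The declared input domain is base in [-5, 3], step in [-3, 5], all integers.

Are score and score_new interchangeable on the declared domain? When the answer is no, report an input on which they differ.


Reading the diff, among the changes: boolean connective usage differs, comparison usage differs.
As a probe, take base=3, step=-3: score runs count = -4; ((((-4 - base) * (-3 + base)) == (step + step)) || ((-3 * step) <= max(count, base))) -> false; (min(step, count) == (-6 + step)) -> false; step = 8; return -4; score_new runs count = -4; (!((((-4 - base) * (-3 + base)) != (step + step)) && (!(!((-3 * step) > max(count, base)))))) -> false; (min(step, count) == (-6 + step)) -> false; step = 8; return -4; both end at -4.
Across all 81 domain points the two functions coincide.
verdict: equivalent


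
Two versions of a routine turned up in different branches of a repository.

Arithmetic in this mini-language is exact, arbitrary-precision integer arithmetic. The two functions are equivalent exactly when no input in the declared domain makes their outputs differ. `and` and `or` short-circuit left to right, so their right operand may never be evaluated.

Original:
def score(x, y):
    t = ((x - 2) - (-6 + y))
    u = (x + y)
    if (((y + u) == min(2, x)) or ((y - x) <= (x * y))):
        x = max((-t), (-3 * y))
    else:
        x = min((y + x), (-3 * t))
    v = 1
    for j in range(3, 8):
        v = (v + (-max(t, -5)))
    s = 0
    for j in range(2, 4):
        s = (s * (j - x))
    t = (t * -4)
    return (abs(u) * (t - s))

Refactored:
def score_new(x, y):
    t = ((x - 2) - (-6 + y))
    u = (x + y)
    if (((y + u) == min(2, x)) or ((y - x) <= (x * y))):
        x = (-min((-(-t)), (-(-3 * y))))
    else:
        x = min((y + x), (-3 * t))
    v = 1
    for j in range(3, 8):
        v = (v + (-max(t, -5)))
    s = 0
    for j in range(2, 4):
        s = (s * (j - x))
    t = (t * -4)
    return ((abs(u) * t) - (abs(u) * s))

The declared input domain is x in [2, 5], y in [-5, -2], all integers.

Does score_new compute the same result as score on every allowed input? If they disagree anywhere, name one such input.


Equivalent — the differences include arithmetic usage differs; and min/max/abs usage differs, yet no declared input distinguishes the two.
Tracing x=4, y=-4: score: t := 12 | u := 0 | (((y + u) == min(2, x)) or ((y - x) <= (x * y))): false | x := -36 | v := 1 | iter j=3: | v := -11 | iter j=4: | v := -23 | iter j=5: | v := -35 | iter j=6: | v := -47 | iter j=7: | v := -59 | s := 0 | iter j=2: | s := 0 | iter j=3: | s := 0 | t := -48 | result 0 | score_new: t := 12 | u := 0 | (((y + u) == min(2, x)) or ((y - x) <= (x * y))): false | x := -36 | v := 1 | iter j=3: | v := -11 | iter j=4: | v := -23 | iter j=5: | v := -35 | iter j=6: | v := -47 | iter j=7: | v := -59 | s := 0 | iter j=2: | s := 0 | iter j=3: | s := 0 | t := -48 | result 0 — matching result 0.
An exhaustive pass over the 16 declared inputs shows identical outputs.
verdict: equivalent
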